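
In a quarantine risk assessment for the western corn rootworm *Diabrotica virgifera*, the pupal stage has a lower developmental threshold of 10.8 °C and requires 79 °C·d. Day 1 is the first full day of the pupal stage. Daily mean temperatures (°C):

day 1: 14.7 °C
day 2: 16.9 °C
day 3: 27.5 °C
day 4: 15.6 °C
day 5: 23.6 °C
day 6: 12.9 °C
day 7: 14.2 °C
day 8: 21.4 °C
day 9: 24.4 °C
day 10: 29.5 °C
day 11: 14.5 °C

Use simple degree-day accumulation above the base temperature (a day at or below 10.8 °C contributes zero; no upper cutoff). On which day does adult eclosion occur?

Daily DD above 10.8 °C: 3.9, 6.1, 16.7, 4.8, 12.8, 2.1, 3.4, 10.6, 13.6, 18.7, 3.7.
Cumulative: 3.9, 10.0, 26.7, 31.5, 44.3, 46.4, 49.8, 60.4, 74.0, 92.7, 96.4.
The total first reaches 79 DD on day 10.

day 10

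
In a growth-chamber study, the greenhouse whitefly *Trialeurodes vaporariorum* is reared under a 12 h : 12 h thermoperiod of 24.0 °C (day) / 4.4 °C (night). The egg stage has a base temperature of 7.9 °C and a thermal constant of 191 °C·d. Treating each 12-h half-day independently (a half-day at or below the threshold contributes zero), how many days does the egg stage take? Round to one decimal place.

23.7 days

Day half: max(0, 24.0 − 7.9) × 0.5 = 16.1 × 0.5 = 8.05 DD.
Night half: max(0, 4.4 − 7.9) × 0.5 = 0.0 × 0.5 = 0.00 DD.
Per 24 h: 8.05 DD/day.
Duration = 191 / 8.05 = 23.727 ≈ 23.7 days.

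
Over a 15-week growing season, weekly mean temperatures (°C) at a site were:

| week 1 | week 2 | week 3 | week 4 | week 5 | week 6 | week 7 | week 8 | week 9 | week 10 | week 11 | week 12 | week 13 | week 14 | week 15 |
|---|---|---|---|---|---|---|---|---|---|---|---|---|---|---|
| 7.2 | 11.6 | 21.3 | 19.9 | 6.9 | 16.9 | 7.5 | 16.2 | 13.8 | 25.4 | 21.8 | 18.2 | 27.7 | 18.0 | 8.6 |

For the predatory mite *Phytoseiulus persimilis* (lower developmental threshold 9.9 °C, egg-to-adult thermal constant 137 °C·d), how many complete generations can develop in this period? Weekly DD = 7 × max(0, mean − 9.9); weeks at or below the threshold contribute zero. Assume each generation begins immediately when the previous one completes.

5 generations

Weekly DD (7 × max(0, T̄ − 9.9)): 0.0, 11.9, 79.8, 70.0, 0.0, 49.0, 0.0, 44.1, 27.3, 108.5, 83.3, 58.1, 124.6, 56.7, 0.0.
Season total = 713.3 DD.
Complete generations = ⌊713.3 / 137⌋ = 5.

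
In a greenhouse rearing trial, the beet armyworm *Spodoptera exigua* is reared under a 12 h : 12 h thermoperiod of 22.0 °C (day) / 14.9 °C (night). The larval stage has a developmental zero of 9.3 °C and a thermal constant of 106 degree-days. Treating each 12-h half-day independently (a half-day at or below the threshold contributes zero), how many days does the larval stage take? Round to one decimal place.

Day half: max(0, 22.0 − 9.3) × 0.5 = 12.7 × 0.5 = 6.35 DD.
Night half: max(0, 14.9 − 9.3) × 0.5 = 5.6 × 0.5 = 2.80 DD.
Per 24 h: 9.15 DD/day.
Duration = 106 / 9.15 = 11.585 ≈ 11.6 days.

11.6 days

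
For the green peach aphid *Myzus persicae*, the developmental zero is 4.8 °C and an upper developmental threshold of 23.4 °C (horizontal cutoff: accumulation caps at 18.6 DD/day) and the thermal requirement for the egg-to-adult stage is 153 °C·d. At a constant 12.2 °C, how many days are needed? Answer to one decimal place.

20.7 days

Daily accumulation = 12.2 − 4.8 = 7.4 DD/day.
Duration = 153 / 7.4 = 20.676 ≈ 20.7 days.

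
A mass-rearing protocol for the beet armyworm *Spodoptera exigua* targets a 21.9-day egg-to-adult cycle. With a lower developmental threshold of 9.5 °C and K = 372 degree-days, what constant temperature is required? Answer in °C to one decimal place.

Required daily accumulation = 372 / 21.9 = 16.986 DD/day.
T = T_base + 16.986 = 9.5 + 16.986 = 26.486 ≈ 26.5 °C.

26.5 °C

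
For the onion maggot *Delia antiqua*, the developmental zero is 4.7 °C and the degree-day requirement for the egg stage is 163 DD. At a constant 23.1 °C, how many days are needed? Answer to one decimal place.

8.9 days

Daily accumulation = 23.1 − 4.7 = 18.4 DD/day.
Duration = 163 / 18.4 = 8.859 ≈ 8.9 days.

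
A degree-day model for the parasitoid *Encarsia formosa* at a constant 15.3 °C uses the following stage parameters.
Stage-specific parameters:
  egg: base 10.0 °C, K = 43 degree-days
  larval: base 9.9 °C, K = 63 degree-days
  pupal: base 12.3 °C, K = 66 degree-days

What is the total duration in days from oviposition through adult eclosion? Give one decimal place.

41.8 days

egg: 43 / (15.3 − 10.0) = 43 / 5.3 = 8.113 d.
larval: 63 / (15.3 − 9.9) = 63 / 5.4 = 11.667 d.
pupal: 66 / (15.3 − 12.3) = 66 / 3.0 = 22.000 d.
Sum = 41.780 ≈ 41.8 days.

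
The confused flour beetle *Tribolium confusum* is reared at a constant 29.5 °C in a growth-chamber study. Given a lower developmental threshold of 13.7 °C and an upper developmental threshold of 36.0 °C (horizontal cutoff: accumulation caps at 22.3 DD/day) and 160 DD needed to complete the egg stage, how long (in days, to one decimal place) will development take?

10.1 days

Daily accumulation = 29.5 − 13.7 = 15.8 DD/day.
Duration = 160 / 15.8 = 10.127 ≈ 10.1 days.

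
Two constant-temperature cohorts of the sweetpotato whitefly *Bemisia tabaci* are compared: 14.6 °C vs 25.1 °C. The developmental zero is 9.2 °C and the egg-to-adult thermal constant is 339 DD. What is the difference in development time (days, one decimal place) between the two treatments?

At 14.6 °C: 339 / (14.6 − 9.2) = 339 / 5.4 = 62.778 d.
At 25.1 °C: 339 / (25.1 − 9.2) = 339 / 15.9 = 21.321 d.
Difference = |62.778 − 21.321| = 41.457 ≈ 41.5 days.

41.5 days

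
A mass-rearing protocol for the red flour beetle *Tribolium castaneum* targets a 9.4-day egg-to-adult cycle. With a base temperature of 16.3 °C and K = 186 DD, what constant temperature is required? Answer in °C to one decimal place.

36.1 °C

Required daily accumulation = 186 / 9.4 = 19.787 DD/day.
T = T_base + 19.787 = 16.3 + 19.787 = 36.087 ≈ 36.1 °C.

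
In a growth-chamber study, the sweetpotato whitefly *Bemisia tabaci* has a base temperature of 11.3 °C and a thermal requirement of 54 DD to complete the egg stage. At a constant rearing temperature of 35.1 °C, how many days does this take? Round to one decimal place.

2.3 days

Daily accumulation = 35.1 − 11.3 = 23.8 DD/day.
Duration = 54 / 23.8 = 2.269 ≈ 2.3 days.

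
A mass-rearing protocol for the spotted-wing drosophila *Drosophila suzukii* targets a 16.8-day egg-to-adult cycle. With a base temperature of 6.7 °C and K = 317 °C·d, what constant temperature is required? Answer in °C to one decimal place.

Required daily accumulation = 317 / 16.8 = 18.869 DD/day.
T = T_base + 18.869 = 6.7 + 18.869 = 25.569 ≈ 25.6 °C.

25.6 °C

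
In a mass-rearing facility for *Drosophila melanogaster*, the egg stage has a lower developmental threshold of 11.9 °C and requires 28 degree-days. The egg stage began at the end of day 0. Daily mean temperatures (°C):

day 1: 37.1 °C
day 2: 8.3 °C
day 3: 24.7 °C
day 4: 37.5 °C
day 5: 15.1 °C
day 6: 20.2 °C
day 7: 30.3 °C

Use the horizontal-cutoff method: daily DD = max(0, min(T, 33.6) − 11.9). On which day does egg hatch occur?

Daily DD above 11.9 °C (capped at 21.7): 21.7, 0.0, 12.8, 21.7, 3.2, 8.3, 18.4.
Cumulative: 21.7, 21.7, 34.5, 56.2, 59.4, 67.7, 86.1.
The total first reaches 28 DD on day 3.

day 3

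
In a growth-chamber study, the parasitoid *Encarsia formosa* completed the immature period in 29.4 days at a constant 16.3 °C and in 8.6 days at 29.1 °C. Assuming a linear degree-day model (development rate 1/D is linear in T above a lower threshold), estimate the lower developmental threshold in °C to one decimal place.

11.0 °C

Under the model K = D·(T − T_b), so D₁·(T₁ − T_b) = D₂·(T₂ − T_b).
29.4·(16.3 − T_b) = 8.6·(29.1 − T_b)
T_b = (29.4·16.3 − 8.6·29.1) / (29.4 − 8.6) = 228.96 / 20.8 = 11.008 °C ≈ 11.0 °C.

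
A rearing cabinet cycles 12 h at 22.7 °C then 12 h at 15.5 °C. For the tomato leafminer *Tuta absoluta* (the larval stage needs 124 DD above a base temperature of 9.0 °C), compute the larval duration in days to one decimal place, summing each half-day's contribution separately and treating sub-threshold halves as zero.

12.3 days

Day half: max(0, 22.7 − 9.0) × 0.5 = 13.7 × 0.5 = 6.85 DD.
Night half: max(0, 15.5 − 9.0) × 0.5 = 6.5 × 0.5 = 3.25 DD.
Per 24 h: 10.10 DD/day.
Duration = 124 / 10.10 = 12.277 ≈ 12.3 days.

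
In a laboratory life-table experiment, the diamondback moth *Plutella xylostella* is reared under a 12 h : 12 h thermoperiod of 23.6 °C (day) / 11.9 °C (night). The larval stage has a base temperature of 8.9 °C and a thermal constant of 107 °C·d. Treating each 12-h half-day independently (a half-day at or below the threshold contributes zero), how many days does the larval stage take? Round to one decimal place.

Day half: max(0, 23.6 − 8.9) × 0.5 = 14.7 × 0.5 = 7.35 DD.
Night half: max(0, 11.9 − 8.9) × 0.5 = 3.0 × 0.5 = 1.50 DD.
Per 24 h: 8.85 DD/day.
Duration = 107 / 8.85 = 12.090 ≈ 12.1 days.

12.1 days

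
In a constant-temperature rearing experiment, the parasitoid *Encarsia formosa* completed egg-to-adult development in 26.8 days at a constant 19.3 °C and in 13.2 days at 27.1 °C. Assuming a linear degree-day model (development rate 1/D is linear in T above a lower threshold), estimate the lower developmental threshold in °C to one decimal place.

Linear rate model ⇒ the product D·(T − T_b) is constant across temperatures.
26.8·(19.3 − T_b) = 13.2·(27.1 − T_b)
T_b = (26.8·19.3 − 13.2·27.1) / (26.8 − 13.2) = 159.52 / 13.6 = 11.729 °C ≈ 11.7 °C.

11.7 °C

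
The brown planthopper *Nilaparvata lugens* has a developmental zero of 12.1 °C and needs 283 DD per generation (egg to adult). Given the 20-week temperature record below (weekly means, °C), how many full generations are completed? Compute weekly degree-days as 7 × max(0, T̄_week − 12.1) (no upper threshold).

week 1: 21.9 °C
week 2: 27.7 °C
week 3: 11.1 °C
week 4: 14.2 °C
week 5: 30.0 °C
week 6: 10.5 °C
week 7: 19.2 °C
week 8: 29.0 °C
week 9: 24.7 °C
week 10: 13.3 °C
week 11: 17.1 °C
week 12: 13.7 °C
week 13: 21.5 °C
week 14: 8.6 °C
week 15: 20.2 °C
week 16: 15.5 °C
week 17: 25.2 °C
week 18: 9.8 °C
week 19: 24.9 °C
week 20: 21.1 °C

3 generations

Weekly DD (7 × max(0, T̄ − 12.1)): 68.6, 109.2, 0.0, 14.7, 125.3, 0.0, 49.7, 118.3, 88.2, 8.4, 35.0, 11.2, 65.8, 0.0, 56.7, 23.8, 91.7, 0.0, 89.6, 63.0.
Season total = 1019.2 DD.
Complete generations = ⌊1019.2 / 283⌋ = 3.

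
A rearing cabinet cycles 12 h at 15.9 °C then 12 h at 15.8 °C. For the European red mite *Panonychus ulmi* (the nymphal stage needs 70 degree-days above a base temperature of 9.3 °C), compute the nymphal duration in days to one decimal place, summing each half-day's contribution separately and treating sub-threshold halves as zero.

10.7 days

Day half: max(0, 15.9 − 9.3) × 0.5 = 6.6 × 0.5 = 3.30 DD.
Night half: max(0, 15.8 − 9.3) × 0.5 = 6.5 × 0.5 = 3.25 DD.
Per 24 h: 6.55 DD/day.
Duration = 70 / 6.55 = 10.687 ≈ 10.7 days.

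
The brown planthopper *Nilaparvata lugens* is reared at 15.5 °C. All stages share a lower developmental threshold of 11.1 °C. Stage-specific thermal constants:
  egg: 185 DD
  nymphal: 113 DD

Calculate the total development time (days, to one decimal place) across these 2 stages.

Daily accumulation at 15.5 °C = 15.5 − 11.1 = 4.4 DD/day.
Total K = 185 + 113 = 298 DD.
Total duration = 298 / 4.4 = 67.727 ≈ 67.7 days.

67.7 days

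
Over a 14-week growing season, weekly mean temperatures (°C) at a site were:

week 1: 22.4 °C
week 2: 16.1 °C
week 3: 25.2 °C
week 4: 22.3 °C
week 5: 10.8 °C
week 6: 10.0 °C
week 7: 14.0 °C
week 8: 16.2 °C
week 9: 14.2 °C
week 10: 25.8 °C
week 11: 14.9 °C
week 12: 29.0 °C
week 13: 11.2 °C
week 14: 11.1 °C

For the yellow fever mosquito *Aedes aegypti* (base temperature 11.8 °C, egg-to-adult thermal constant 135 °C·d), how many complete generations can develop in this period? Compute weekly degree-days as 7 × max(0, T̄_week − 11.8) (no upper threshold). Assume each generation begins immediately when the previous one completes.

4 generations

Weekly DD (7 × max(0, T̄ − 11.8)): 74.2, 30.1, 93.8, 73.5, 0.0, 0.0, 15.4, 30.8, 16.8, 98.0, 21.7, 120.4, 0.0, 0.0.
Season total = 574.7 DD.
Complete generations = ⌊574.7 / 135⌋ = 4.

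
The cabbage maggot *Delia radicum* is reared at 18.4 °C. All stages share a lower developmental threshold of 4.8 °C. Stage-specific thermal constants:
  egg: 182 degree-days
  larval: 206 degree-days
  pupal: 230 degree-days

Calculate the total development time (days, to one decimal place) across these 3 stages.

45.4 days

Daily accumulation at 18.4 °C = 18.4 − 4.8 = 13.6 DD/day.
Total K = 182 + 206 + 230 = 618 DD.
Total duration = 618 / 13.6 = 45.441 ≈ 45.4 days.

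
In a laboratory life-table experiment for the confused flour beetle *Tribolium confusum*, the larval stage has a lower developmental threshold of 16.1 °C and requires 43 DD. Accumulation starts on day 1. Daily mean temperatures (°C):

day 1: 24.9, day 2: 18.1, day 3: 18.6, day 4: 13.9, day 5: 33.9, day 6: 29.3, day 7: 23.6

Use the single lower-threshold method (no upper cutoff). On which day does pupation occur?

Daily DD above 16.1 °C: 8.8, 2.0, 2.5, 0.0, 17.8, 13.2, 7.5.
Cumulative: 8.8, 10.8, 13.3, 13.3, 31.1, 44.3, 51.8.
The total first reaches 43 DD on day 6.

day 6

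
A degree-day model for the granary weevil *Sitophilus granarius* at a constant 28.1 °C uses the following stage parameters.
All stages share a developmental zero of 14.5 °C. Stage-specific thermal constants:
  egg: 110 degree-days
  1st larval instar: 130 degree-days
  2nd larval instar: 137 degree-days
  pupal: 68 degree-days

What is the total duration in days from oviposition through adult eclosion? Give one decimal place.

Daily accumulation at 28.1 °C = 28.1 − 14.5 = 13.6 DD/day.
Total K = 110 + 130 + 137 + 68 = 445 DD.
Total duration = 445 / 13.6 = 32.721 ≈ 32.7 days.

32.7 days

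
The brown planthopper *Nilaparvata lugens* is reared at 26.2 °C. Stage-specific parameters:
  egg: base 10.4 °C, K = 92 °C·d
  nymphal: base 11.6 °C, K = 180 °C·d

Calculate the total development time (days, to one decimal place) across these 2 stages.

egg: 92 / (26.2 − 10.4) = 92 / 15.8 = 5.823 d.
nymphal: 180 / (26.2 − 11.6) = 180 / 14.6 = 12.329 d.
Sum = 18.152 ≈ 18.2 days.

18.2 days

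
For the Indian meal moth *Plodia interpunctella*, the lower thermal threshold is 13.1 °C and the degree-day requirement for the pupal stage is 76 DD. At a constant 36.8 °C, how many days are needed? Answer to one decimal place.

Daily accumulation = 36.8 − 13.1 = 23.7 DD/day.
Duration = 76 / 23.7 = 3.207 ≈ 3.2 days.

3.2 days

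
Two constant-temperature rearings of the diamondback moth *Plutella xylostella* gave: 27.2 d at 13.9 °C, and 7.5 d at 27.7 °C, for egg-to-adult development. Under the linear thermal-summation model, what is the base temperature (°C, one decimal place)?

Equal thermal constants: D₁(T₁ − T_b) = D₂(T₂ − T_b).
27.2·(13.9 − T_b) = 7.5·(27.7 − T_b)
T_b = (27.2·13.9 − 7.5·27.7) / (27.2 − 7.5) = 170.33 / 19.7 = 8.646 °C ≈ 8.6 °C.

8.6 °C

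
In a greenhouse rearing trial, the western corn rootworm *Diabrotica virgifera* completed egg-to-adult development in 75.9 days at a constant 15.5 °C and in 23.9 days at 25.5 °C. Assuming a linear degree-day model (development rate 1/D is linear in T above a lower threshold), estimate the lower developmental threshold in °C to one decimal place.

Equal thermal constants: D₁(T₁ − T_b) = D₂(T₂ − T_b).
75.9·(15.5 − T_b) = 23.9·(25.5 − T_b)
T_b = (75.9·15.5 − 23.9·25.5) / (75.9 − 23.9) = 567.00 / 52.0 = 10.904 °C ≈ 10.9 °C.

10.9 °C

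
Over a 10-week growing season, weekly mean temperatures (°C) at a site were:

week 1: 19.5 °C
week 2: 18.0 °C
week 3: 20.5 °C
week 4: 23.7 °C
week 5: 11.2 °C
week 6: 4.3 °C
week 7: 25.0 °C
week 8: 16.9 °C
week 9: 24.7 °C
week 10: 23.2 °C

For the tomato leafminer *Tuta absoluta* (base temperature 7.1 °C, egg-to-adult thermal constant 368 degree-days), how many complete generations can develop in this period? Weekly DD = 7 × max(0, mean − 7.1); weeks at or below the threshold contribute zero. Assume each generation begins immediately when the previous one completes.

2 generations

Weekly DD (7 × max(0, T̄ − 7.1)): 86.8, 76.3, 93.8, 116.2, 28.7, 0.0, 125.3, 68.6, 123.2, 112.7.
Season total = 831.6 DD.
Complete generations = ⌊831.6 / 368⌋ = 2.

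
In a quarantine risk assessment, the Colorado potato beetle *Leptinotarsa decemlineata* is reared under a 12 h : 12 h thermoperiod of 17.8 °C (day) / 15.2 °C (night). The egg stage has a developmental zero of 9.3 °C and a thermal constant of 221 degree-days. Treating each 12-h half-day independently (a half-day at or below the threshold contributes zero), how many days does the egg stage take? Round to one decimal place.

Day half: max(0, 17.8 − 9.3) × 0.5 = 8.5 × 0.5 = 4.25 DD.
Night half: max(0, 15.2 − 9.3) × 0.5 = 5.9 × 0.5 = 2.95 DD.
Per 24 h: 7.20 DD/day.
Duration = 221 / 7.20 = 30.694 ≈ 30.7 days.

30.7 days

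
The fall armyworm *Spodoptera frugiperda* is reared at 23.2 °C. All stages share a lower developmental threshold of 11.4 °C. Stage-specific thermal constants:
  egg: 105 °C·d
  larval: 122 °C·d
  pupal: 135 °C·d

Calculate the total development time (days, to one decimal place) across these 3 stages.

30.7 days

Daily accumulation at 23.2 °C = 23.2 − 11.4 = 11.8 DD/day.
Total K = 105 + 122 + 135 = 362 DD.
Total duration = 362 / 11.8 = 30.678 ≈ 30.7 days.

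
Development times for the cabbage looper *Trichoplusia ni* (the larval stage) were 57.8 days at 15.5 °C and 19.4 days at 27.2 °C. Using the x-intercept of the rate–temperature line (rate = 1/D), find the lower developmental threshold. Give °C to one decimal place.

9.6 °C

Linear rate model ⇒ the product D·(T − T_b) is constant across temperatures.
57.8·(15.5 − T_b) = 19.4·(27.2 − T_b)
T_b = (57.8·15.5 − 19.4·27.2) / (57.8 − 19.4) = 368.22 / 38.4 = 9.589 °C ≈ 9.6 °C.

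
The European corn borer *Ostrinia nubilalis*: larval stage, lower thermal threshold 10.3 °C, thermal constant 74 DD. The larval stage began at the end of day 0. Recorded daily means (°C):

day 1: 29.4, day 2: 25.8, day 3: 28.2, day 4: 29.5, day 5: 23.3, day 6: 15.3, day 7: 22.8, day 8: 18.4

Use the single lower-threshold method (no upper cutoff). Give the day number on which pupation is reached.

day 5

Daily DD above 10.3 °C: 19.1, 15.5, 17.9, 19.2, 13.0, 5.0, 12.5, 8.1.
Cumulative: 19.1, 34.6, 52.5, 71.7, 84.7, 89.7, 102.2, 110.3.
The total first reaches 74 DD on day 5.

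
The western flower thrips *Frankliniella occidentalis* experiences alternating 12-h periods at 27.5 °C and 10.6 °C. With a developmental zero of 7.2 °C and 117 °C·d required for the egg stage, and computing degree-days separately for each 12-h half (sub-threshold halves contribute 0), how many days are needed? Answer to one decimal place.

Day half: max(0, 27.5 − 7.2) × 0.5 = 20.3 × 0.5 = 10.15 DD.
Night half: max(0, 10.6 − 7.2) × 0.5 = 3.4 × 0.5 = 1.70 DD.
Per 24 h: 11.85 DD/day.
Duration = 117 / 11.85 = 9.873 ≈ 9.9 days.

9.9 days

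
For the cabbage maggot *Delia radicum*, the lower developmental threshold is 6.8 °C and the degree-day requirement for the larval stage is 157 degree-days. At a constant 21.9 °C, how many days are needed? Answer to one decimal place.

10.4 days

Daily accumulation = 21.9 − 6.8 = 15.1 DD/day.
Duration = 157 / 15.1 = 10.397 ≈ 10.4 days.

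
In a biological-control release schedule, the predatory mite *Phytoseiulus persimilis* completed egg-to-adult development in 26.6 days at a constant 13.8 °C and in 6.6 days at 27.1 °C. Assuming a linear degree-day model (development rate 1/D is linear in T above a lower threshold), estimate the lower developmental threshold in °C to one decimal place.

Under the model K = D·(T − T_b), so D₁·(T₁ − T_b) = D₂·(T₂ − T_b).
26.6·(13.8 − T_b) = 6.6·(27.1 − T_b)
T_b = (26.6·13.8 − 6.6·27.1) / (26.6 − 6.6) = 188.22 / 20.0 = 9.411 °C ≈ 9.4 °C.

9.4 °C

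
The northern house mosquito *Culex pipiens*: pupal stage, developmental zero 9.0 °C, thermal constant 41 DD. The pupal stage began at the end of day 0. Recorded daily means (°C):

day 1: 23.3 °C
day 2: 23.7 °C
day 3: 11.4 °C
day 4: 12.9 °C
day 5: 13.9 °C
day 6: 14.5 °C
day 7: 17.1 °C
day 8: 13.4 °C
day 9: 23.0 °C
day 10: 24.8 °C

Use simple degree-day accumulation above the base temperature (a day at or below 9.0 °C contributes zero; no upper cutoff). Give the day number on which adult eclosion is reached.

Daily DD above 9.0 °C: 14.3, 14.7, 2.4, 3.9, 4.9, 5.5, 8.1, 4.4, 14.0, 15.8.
Cumulative: 14.3, 29.0, 31.4, 35.3, 40.2, 45.7, 53.8, 58.2, 72.2, 88.0.
The total first reaches 41 DD on day 6.

day 6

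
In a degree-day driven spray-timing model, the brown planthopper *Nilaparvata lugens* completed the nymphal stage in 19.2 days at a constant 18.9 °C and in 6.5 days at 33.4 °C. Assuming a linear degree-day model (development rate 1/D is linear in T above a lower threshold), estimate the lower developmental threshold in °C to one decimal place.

Under the model K = D·(T − T_b), so D₁·(T₁ − T_b) = D₂·(T₂ − T_b).
19.2·(18.9 − T_b) = 6.5·(33.4 − T_b)
T_b = (19.2·18.9 − 6.5·33.4) / (19.2 − 6.5) = 145.78 / 12.7 = 11.479 °C ≈ 11.5 °C.

11.5 °C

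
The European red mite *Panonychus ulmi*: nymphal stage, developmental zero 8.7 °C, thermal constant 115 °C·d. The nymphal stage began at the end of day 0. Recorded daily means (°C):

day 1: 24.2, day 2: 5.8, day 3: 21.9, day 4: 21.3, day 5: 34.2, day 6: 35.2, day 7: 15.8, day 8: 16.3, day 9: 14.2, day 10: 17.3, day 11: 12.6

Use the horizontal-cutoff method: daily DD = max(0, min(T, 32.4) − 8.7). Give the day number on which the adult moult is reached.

day 10

Daily DD above 8.7 °C (capped at 23.7): 15.5, 0.0, 13.2, 12.6, 23.7, 23.7, 7.1, 7.6, 5.5, 8.6, 3.9.
Cumulative: 15.5, 15.5, 28.7, 41.3, 65.0, 88.7, 95.8, 103.4, 108.9, 117.5, 121.4.
The total first reaches 115 DD on day 10.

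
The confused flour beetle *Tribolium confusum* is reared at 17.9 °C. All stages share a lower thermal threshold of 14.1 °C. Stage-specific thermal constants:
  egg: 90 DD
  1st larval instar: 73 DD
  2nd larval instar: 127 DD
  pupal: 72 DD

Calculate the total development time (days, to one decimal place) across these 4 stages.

Daily accumulation at 17.9 °C = 17.9 − 14.1 = 3.8 DD/day.
Total K = 90 + 73 + 127 + 72 = 362 DD.
Total duration = 362 / 3.8 = 95.263 ≈ 95.3 days.

95.3 days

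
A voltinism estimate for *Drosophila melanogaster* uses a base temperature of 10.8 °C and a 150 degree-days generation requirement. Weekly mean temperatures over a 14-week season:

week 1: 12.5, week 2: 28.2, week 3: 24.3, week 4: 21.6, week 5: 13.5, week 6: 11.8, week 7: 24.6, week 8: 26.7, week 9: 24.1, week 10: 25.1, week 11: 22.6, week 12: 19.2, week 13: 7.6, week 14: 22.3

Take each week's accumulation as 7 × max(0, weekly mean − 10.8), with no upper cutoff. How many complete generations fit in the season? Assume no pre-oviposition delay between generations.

Weekly DD (7 × max(0, T̄ − 10.8)): 11.9, 121.8, 94.5, 75.6, 18.9, 7.0, 96.6, 111.3, 93.1, 100.1, 82.6, 58.8, 0.0, 80.5.
Season total = 952.7 DD.
Complete generations = ⌊952.7 / 150⌋ = 6.

6 generations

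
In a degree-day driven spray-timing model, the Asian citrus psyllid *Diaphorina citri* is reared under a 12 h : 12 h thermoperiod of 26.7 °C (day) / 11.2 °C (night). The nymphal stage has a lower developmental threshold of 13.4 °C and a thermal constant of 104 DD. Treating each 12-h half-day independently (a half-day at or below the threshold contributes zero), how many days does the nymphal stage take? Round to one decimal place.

15.6 days

Day half: max(0, 26.7 − 13.4) × 0.5 = 13.3 × 0.5 = 6.65 DD.
Night half: max(0, 11.2 − 13.4) × 0.5 = 0.0 × 0.5 = 0.00 DD.
Per 24 h: 6.65 DD/day.
Duration = 104 / 6.65 = 15.639 ≈ 15.6 days.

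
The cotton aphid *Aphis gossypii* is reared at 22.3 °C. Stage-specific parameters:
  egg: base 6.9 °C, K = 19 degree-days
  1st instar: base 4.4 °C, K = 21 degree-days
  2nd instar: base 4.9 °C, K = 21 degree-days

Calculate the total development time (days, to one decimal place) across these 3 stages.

3.6 days

egg: 19 / (22.3 − 6.9) = 19 / 15.4 = 1.234 d.
1st instar: 21 / (22.3 − 4.4) = 21 / 17.9 = 1.173 d.
2nd instar: 21 / (22.3 − 4.9) = 21 / 17.4 = 1.207 d.
Sum = 3.614 ≈ 3.6 days.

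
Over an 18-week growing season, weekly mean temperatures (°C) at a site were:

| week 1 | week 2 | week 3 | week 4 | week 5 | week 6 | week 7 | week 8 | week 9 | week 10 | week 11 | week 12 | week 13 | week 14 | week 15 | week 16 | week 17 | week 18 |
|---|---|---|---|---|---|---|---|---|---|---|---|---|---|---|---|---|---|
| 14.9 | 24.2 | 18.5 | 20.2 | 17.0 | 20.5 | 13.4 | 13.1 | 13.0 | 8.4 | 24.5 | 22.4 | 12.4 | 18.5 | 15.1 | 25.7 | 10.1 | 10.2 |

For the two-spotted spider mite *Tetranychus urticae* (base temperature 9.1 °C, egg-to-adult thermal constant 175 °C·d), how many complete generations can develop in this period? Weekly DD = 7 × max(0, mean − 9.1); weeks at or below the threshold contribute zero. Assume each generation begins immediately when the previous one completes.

5 generations

Weekly DD (7 × max(0, T̄ − 9.1)): 40.6, 105.7, 65.8, 77.7, 55.3, 79.8, 30.1, 28.0, 27.3, 0.0, 107.8, 93.1, 23.1, 65.8, 42.0, 116.2, 7.0, 7.7.
Season total = 973.0 DD.
Complete generations = ⌊973.0 / 175⌋ = 5.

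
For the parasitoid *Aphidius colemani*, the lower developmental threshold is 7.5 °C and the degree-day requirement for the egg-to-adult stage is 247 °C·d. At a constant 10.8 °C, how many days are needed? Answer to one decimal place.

Daily accumulation = 10.8 − 7.5 = 3.3 DD/day.
Duration = 247 / 3.3 = 74.848 ≈ 74.8 days.

74.8 days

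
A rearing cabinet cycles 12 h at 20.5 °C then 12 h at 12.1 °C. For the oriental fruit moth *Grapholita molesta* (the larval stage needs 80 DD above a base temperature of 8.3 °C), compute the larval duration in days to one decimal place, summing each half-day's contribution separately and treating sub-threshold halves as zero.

Day half: max(0, 20.5 − 8.3) × 0.5 = 12.2 × 0.5 = 6.10 DD.
Night half: max(0, 12.1 − 8.3) × 0.5 = 3.8 × 0.5 = 1.90 DD.
Per 24 h: 8.00 DD/day.
Duration = 80 / 8.00 = 10.000 ≈ 10.0 days.

10.0 days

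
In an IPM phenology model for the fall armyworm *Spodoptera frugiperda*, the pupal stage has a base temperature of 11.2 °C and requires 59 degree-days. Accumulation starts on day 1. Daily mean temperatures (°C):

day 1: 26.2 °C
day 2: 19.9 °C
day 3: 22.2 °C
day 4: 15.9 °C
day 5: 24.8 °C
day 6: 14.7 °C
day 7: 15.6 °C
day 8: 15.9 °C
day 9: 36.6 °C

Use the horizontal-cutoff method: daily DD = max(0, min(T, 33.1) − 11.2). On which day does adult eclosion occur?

day 7

Daily DD above 11.2 °C (capped at 21.9): 15.0, 8.7, 11.0, 4.7, 13.6, 3.5, 4.4, 4.7, 21.9.
Cumulative: 15.0, 23.7, 34.7, 39.4, 53.0, 56.5, 60.9, 65.6, 87.5.
The total first reaches 59 DD on day 7.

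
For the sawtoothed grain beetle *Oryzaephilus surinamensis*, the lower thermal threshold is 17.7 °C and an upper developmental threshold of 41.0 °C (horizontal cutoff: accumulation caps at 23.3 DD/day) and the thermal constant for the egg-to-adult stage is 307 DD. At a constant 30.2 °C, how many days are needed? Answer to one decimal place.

Daily accumulation = 30.2 − 17.7 = 12.5 DD/day.
Duration = 307 / 12.5 = 24.560 ≈ 24.6 days.

24.6 days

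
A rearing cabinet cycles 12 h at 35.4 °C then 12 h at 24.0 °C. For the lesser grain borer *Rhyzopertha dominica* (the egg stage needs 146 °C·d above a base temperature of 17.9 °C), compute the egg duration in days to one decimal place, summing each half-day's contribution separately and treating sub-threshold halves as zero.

Day half: max(0, 35.4 − 17.9) × 0.5 = 17.5 × 0.5 = 8.75 DD.
Night half: max(0, 24.0 − 17.9) × 0.5 = 6.1 × 0.5 = 3.05 DD.
Per 24 h: 11.80 DD/day.
Duration = 146 / 11.80 = 12.373 ≈ 12.4 days.

12.4 days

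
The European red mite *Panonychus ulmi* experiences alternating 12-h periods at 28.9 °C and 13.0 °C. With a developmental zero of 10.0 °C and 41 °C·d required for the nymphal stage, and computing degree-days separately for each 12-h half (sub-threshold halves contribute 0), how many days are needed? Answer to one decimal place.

Day half: max(0, 28.9 − 10.0) × 0.5 = 18.9 × 0.5 = 9.45 DD.
Night half: max(0, 13.0 − 10.0) × 0.5 = 3.0 × 0.5 = 1.50 DD.
Per 24 h: 10.95 DD/day.
Duration = 41 / 10.95 = 3.744 ≈ 3.7 days.

3.7 days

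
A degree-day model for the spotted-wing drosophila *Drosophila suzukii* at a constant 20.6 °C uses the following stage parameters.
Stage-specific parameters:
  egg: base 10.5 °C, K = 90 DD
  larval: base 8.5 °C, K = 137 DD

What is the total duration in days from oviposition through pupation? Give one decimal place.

20.2 days

egg: 90 / (20.6 − 10.5) = 90 / 10.1 = 8.911 d.
larval: 137 / (20.6 − 8.5) = 137 / 12.1 = 11.322 d.
Sum = 20.233 ≈ 20.2 days.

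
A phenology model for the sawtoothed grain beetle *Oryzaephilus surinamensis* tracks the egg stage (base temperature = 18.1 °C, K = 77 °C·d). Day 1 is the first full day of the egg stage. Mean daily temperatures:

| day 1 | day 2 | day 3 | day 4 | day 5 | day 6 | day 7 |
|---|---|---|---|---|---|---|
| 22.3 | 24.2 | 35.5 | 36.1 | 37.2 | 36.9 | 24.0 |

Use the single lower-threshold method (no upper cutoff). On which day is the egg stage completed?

day 6

Daily DD above 18.1 °C: 4.2, 6.1, 17.4, 18.0, 19.1, 18.8, 5.9.
Cumulative: 4.2, 10.3, 27.7, 45.7, 64.8, 83.6, 89.5.
The total first reaches 77 DD on day 6.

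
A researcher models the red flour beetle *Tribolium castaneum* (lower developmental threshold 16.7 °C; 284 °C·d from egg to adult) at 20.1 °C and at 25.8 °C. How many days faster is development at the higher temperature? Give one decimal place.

At 20.1 °C: 284 / (20.1 − 16.7) = 284 / 3.4 = 83.529 d.
At 25.8 °C: 284 / (25.8 − 16.7) = 284 / 9.1 = 31.209 d.
Difference = |83.529 − 31.209| = 52.321 ≈ 52.3 days.

52.3 days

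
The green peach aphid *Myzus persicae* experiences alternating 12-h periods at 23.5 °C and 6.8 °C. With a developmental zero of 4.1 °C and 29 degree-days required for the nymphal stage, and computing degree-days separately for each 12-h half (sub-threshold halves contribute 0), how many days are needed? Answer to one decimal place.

2.6 days

Day half: max(0, 23.5 − 4.1) × 0.5 = 19.4 × 0.5 = 9.70 DD.
Night half: max(0, 6.8 − 4.1) × 0.5 = 2.7 × 0.5 = 1.35 DD.
Per 24 h: 11.05 DD/day.
Duration = 29 / 11.05 = 2.624 ≈ 2.6 days.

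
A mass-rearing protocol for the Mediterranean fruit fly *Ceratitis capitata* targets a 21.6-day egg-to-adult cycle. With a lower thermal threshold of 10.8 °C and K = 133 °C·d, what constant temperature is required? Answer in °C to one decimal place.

Required daily accumulation = 133 / 21.6 = 6.157 DD/day.
T = T_base + 6.157 = 10.8 + 6.157 = 16.957 ≈ 17.0 °C.

17.0 °C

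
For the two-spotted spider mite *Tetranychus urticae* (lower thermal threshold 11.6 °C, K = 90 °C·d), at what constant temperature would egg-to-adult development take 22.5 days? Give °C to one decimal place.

15.6 °C

Required daily accumulation = 90 / 22.5 = 4.000 DD/day.
T = T_base + 4.000 = 11.6 + 4.000 = 15.600 ≈ 15.6 °C.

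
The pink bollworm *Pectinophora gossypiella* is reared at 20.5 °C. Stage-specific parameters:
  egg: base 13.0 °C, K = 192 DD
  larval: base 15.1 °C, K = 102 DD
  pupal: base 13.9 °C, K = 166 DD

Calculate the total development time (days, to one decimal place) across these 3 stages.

69.6 days

egg: 192 / (20.5 − 13.0) = 192 / 7.5 = 25.600 d.
larval: 102 / (20.5 − 15.1) = 102 / 5.4 = 18.889 d.
pupal: 166 / (20.5 − 13.9) = 166 / 6.6 = 25.152 d.
Sum = 69.640 ≈ 69.6 days.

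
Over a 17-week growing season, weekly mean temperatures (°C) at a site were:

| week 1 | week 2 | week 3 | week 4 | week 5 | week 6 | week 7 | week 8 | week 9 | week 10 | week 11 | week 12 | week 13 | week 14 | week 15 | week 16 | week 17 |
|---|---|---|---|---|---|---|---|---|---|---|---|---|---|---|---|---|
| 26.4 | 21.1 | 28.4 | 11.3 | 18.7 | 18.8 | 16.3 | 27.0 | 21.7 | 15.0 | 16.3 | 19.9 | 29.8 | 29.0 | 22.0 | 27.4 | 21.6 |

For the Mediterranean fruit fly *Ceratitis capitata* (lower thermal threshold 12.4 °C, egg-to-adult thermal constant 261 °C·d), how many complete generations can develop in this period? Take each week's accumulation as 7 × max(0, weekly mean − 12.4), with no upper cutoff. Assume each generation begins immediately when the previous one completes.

4 generations

Weekly DD (7 × max(0, T̄ − 12.4)): 98.0, 60.9, 112.0, 0.0, 44.1, 44.8, 27.3, 102.2, 65.1, 18.2, 27.3, 52.5, 121.8, 116.2, 67.2, 105.0, 64.4.
Season total = 1127.0 DD.
Complete generations = ⌊1127.0 / 261⌋ = 4.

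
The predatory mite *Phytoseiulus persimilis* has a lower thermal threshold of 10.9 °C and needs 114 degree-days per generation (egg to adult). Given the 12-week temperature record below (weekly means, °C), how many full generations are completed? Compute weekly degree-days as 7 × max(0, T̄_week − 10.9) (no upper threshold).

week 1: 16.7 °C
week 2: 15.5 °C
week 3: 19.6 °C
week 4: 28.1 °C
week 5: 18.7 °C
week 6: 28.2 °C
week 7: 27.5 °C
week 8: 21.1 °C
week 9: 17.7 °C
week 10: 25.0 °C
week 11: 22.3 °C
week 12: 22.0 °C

Weekly DD (7 × max(0, T̄ − 10.9)): 40.6, 32.2, 60.9, 120.4, 54.6, 121.1, 116.2, 71.4, 47.6, 98.7, 79.8, 77.7.
Season total = 921.2 DD.
Complete generations = ⌊921.2 / 114⌋ = 8.

8 generations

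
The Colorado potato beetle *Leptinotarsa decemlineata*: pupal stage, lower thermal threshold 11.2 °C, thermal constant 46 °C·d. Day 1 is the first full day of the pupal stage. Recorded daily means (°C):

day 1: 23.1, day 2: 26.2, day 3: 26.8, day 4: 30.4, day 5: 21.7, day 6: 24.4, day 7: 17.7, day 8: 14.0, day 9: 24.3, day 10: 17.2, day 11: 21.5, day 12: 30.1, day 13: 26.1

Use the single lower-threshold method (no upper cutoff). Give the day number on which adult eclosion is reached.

day 4

Daily DD above 11.2 °C: 11.9, 15.0, 15.6, 19.2, 10.5, 13.2, 6.5, 2.8, 13.1, 6.0, 10.3, 18.9, 14.9.
Cumulative: 11.9, 26.9, 42.5, 61.7, 72.2, 85.4, 91.9, 94.7, 107.8, 113.8, 124.1, 143.0, 157.9.
The total first reaches 46 DD on day 4.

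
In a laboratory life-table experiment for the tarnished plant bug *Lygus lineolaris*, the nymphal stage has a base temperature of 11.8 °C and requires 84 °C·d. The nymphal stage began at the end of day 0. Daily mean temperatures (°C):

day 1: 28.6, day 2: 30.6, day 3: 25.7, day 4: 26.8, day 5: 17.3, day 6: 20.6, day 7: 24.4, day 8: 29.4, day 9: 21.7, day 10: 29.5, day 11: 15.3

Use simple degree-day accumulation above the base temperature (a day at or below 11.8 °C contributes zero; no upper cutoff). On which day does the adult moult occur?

Daily DD above 11.8 °C: 16.8, 18.8, 13.9, 15.0, 5.5, 8.8, 12.6, 17.6, 9.9, 17.7, 3.5.
Cumulative: 16.8, 35.6, 49.5, 64.5, 70.0, 78.8, 91.4, 109.0, 118.9, 136.6, 140.1.
The total first reaches 84 DD on day 7.

day 7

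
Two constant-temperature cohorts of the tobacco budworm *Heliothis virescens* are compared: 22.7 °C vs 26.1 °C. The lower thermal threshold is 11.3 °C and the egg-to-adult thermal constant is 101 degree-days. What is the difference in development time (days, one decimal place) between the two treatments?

2.0 days

At 22.7 °C: 101 / (22.7 − 11.3) = 101 / 11.4 = 8.860 d.
At 26.1 °C: 101 / (26.1 − 11.3) = 101 / 14.8 = 6.824 d.
Difference = |8.860 − 6.824| = 2.035 ≈ 2.0 days.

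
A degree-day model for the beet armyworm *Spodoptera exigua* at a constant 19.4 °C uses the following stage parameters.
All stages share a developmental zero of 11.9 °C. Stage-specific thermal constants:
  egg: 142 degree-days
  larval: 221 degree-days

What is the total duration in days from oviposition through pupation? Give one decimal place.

Daily accumulation at 19.4 °C = 19.4 − 11.9 = 7.5 DD/day.
Total K = 142 + 221 = 363 DD.
Total duration = 363 / 7.5 = 48.400 ≈ 48.4 days.

48.4 days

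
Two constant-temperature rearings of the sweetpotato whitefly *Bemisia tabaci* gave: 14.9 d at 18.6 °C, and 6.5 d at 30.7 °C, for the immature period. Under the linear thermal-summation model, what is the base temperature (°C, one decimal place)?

9.2 °C

Linear rate model ⇒ the product D·(T − T_b) is constant across temperatures.
14.9·(18.6 − T_b) = 6.5·(30.7 − T_b)
T_b = (14.9·18.6 − 6.5·30.7) / (14.9 − 6.5) = 77.59 / 8.4 = 9.237 °C ≈ 9.2 °C.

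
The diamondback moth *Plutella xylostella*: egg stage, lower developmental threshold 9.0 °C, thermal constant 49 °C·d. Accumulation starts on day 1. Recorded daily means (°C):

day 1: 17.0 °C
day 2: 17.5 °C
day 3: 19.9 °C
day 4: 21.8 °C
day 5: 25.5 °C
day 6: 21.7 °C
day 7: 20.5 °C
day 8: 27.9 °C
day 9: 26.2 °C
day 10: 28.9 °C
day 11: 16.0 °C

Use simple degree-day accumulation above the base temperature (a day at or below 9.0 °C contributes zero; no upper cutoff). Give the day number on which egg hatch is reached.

day 5

Daily DD above 9.0 °C: 8.0, 8.5, 10.9, 12.8, 16.5, 12.7, 11.5, 18.9, 17.2, 19.9, 7.0.
Cumulative: 8.0, 16.5, 27.4, 40.2, 56.7, 69.4, 80.9, 99.8, 117.0, 136.9, 143.9.
The total first reaches 49 DD on day 5.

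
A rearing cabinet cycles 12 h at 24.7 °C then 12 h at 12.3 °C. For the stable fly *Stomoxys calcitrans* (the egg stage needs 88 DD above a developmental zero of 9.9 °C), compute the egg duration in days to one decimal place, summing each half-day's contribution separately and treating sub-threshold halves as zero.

10.2 days

Day half: max(0, 24.7 − 9.9) × 0.5 = 14.8 × 0.5 = 7.40 DD.
Night half: max(0, 12.3 − 9.9) × 0.5 = 2.4 × 0.5 = 1.20 DD.
Per 24 h: 8.60 DD/day.
Duration = 88 / 8.60 = 10.233 ≈ 10.2 days.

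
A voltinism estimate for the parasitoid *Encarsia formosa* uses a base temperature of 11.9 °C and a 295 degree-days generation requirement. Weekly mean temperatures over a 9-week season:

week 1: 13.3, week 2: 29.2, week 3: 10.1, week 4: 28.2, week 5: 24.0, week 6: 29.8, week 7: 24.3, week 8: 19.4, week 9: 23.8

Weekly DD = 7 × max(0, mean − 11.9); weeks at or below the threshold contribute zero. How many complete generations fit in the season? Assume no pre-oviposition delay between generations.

Weekly DD (7 × max(0, T̄ − 11.9)): 9.8, 121.1, 0.0, 114.1, 84.7, 125.3, 86.8, 52.5, 83.3.
Season total = 677.6 DD.
Complete generations = ⌊677.6 / 295⌋ = 2.

2 generations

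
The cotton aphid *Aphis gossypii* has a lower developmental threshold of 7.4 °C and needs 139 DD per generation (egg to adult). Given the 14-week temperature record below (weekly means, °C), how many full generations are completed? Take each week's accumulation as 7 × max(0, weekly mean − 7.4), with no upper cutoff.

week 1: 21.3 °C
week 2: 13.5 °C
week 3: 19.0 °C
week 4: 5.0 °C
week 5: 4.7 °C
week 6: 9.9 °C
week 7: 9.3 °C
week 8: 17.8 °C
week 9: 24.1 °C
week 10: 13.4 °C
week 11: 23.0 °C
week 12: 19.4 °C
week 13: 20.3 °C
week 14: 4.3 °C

Weekly DD (7 × max(0, T̄ − 7.4)): 97.3, 42.7, 81.2, 0.0, 0.0, 17.5, 13.3, 72.8, 116.9, 42.0, 109.2, 84.0, 90.3, 0.0.
Season total = 767.2 DD.
Complete generations = ⌊767.2 / 139⌋ = 5.

5 generations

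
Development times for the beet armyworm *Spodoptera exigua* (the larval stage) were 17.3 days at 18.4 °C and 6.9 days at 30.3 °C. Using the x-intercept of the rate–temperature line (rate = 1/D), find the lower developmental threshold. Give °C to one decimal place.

10.5 °C

Under the model K = D·(T − T_b), so D₁·(T₁ − T_b) = D₂·(T₂ − T_b).
17.3·(18.4 − T_b) = 6.9·(30.3 − T_b)
T_b = (17.3·18.4 − 6.9·30.3) / (17.3 − 6.9) = 109.25 / 10.4 = 10.505 °C ≈ 10.5 °C.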